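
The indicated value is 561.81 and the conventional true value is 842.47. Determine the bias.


Systematic error = measured - true
= 561.81 - 842.47
= -280.6600

-280.6600


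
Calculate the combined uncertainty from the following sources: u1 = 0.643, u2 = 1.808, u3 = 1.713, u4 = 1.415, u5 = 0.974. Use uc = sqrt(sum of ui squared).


uc = sqrt(0.643^2 + 1.808^2 + 1.713^2 + 1.415^2 + 0.974^2)
uc = sqrt(9.567583)
uc = 3.0932

3.0932


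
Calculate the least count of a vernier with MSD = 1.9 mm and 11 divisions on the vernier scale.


LC = MSD / n_div
= 1.9 / 11
= 0.1727

0.1727


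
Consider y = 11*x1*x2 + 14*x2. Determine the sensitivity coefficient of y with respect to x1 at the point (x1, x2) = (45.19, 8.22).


y = 11*x1*x2 + 14*x2
dy/dx1 = 11*x2
Evaluate at x2 = 8.22: c1 = 11 * 8.22
c1 = 90.4200

90.4200


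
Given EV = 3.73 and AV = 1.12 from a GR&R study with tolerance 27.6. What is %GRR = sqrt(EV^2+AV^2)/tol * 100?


GRR = sqrt(EV^2 + AV^2) = sqrt(3.73^2 + 1.12^2) = 3.8945218
%GRR = GRR / tol * 100 = 3.8945218 / 27.6 * 100
%GRR = 14.1106

14.1106


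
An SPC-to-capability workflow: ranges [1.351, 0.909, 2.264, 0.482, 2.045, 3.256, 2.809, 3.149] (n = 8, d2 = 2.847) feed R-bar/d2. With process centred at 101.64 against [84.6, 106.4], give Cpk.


R_bar = (1.351 + 0.909 + 2.264 + 0.482 + 2.045 + 3.256 + 2.809 + 3.149) / 8 = 2.033125
sigma = R_bar / d2 = 2.033125 / 2.847 = 0.71412891
Cp = (USL - LSL)/(6*sigma) = (106.4 - 84.6)/(6*0.71412891) = 5.0878
Cpu = (106.4 - 101.64)/(3*0.71412891) = 2.2218
Cpl = (101.64 - 84.6)/(3*0.71412891) = 7.9537
Cpk = min(Cpu, Cpl) = 2.2218

2.2218


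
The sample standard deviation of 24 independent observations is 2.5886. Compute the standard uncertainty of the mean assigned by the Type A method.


u_A = s / sqrt(n)
u_A = 2.5886 / sqrt(24)
u_A = 2.5886 / 4.8989795
u_A = 0.5284

0.5284


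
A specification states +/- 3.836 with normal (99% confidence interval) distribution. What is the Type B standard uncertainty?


u_B = half_width / 2.576
u_B = 3.836 / 2.576
u_B = 1.4891

1.4891


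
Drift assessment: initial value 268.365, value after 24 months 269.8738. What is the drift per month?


rate = (v2 - v1) / months
= (269.8738 - 268.365) / 24
= 1.5088 / 24
= 0.0629

0.0629


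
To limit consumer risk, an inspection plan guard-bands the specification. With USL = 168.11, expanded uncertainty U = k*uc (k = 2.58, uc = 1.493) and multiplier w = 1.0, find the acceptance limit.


U = k * uc = 2.58 * 1.493 = 3.85194
guard band g = w * U = 1.0 * 3.85194 = 3.85194
AL = USL - g = 168.11 - 3.85194
AL = 164.2581

164.2581


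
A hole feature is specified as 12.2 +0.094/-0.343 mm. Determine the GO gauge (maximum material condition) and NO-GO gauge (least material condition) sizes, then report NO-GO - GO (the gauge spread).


GO = nominal - lower_tol (smallest hole = maximum material condition)
GO = 12.2 - 0.343 = 11.857
NO-GO = nominal + upper_tol (largest hole = least material condition)
NO-GO = 12.2 + 0.094 = 12.294
spread = NO-GO - GO = 12.294 - 11.857 = 0.4370

0.4370


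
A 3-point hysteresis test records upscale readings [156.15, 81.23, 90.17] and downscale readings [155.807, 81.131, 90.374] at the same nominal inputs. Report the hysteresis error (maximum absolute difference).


|156.15 - 155.807| = 0.3430
|81.23 - 81.131| = 0.0990
|90.17 - 90.374| = 0.2040
hysteresis = max(diffs) = 0.3430

0.3430


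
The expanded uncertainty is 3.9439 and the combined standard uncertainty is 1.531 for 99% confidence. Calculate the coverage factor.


k = U / uc
k = 3.9439 / 1.531
k = 2.576

2.576


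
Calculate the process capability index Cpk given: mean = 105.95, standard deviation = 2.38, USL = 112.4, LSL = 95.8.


Cpu = (USL - mean) / (3*sigma) = (112.4 - 105.95) / (3*2.38) = 0.9034
Cpl = (mean - LSL) / (3*sigma) = (105.95 - 95.8) / (3*2.38) = 1.4216
Cpk = min(Cpu, Cpl) = 0.9034

0.9034


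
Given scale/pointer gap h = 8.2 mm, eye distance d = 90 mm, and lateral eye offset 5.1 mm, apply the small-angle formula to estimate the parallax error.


error = h * offset / d
= 8.2 * 5.1 / 90
= 0.4647

0.4647


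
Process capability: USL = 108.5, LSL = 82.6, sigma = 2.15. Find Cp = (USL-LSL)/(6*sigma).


Cp = (USL - LSL) / (6 * sigma)
= (108.5 - 82.6) / (6 * 2.15)
= 25.9000 / 12.9000
= 2.0078

2.0078


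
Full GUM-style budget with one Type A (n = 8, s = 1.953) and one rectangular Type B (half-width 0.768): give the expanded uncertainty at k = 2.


u_A = s / sqrt(n) = 1.953 / sqrt(8) = 0.69048977
u_B = half_width / sqrt(3) = 0.768 / sqrt(3) = 0.44340501
uc = sqrt(u_A^2 + u_B^2) = sqrt(0.69048977^2 + 0.44340501^2) = 0.82059986
U = k * uc = 2 * 0.82059986
U = 1.6412

1.6412


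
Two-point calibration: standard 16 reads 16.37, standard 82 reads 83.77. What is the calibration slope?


slope = (y2 - y1) / (x2 - x1)
= (83.77 - 16.37) / (82 - 16)
= 67.4000 / 66
= 1.0212

1.0212


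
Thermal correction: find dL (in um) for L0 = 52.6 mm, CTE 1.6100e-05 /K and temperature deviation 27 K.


dL = L * alpha * dT
= 52.6 * 1.6100e-05 * 27
= 0.0228652 mm
dL_um = 0.0228652 * 1000 = 22.8652 um

22.8652


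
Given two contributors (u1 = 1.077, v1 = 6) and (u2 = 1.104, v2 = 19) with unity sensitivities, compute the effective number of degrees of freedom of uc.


uc = sqrt(u1^2 + u2^2) = sqrt(1.077^2 + 1.104^2) = 1.5423181
v_eff = uc^4 / (u1^4/v1 + u2^4/v2)
= 1.5423181^4 / (1.077^4/6 + 1.104^4/19)
= 5.6584284 / 0.30242408
v_eff = 18.7102

18.7102


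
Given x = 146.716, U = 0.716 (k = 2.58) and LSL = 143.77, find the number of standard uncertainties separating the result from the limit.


u = U / k = 0.716 / 2.58 = 0.27751938
margin = |LSL - x| = |143.77 - 146.716| = 2.946
z = margin / u = 2.946 / 0.27751938
z = 10.6155

10.6155


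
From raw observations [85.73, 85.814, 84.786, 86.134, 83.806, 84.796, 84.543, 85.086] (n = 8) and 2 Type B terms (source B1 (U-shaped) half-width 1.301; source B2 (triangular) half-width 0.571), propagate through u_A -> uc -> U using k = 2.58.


mean = (85.73 + 85.814 + 84.786 + 86.134 + 83.806 + 84.796 + 84.543 + 85.086) / 8 = 85.086875
s = sqrt(sum((x - mean)^2)/(n-1)) = 0.7700062
u_A = s / sqrt(n) = 0.7700062 / sqrt(8) = 0.2722383
u_B1 = 1.301 / sqrt(2) = 0.91994592
u_B2 = 0.571 / sqrt(6) = 0.23310977
uc = sqrt(0.2722383^2 + 0.91994592^2 + 0.23310977^2) = 0.98729649
U = k * uc = 2.58 * 0.98729649
U = 2.5472

2.5472


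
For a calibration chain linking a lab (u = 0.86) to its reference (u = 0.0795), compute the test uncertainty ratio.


TUR = u_lab / u_ref
= 0.86 / 0.0795
= 10.8176

10.8176


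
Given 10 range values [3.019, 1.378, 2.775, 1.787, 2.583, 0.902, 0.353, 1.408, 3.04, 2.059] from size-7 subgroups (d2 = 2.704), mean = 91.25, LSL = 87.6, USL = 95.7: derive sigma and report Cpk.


R_bar = (3.019 + 1.378 + 2.775 + 1.787 + 2.583 + 0.902 + 0.353 + 1.408 + 3.04 + 2.059) / 10 = 1.9304
sigma = R_bar / d2 = 1.9304 / 2.704 = 0.71390533
Cp = (USL - LSL)/(6*sigma) = (95.7 - 87.6)/(6*0.71390533) = 1.8910
Cpu = (95.7 - 91.25)/(3*0.71390533) = 2.0778
Cpl = (91.25 - 87.6)/(3*0.71390533) = 1.7042
Cpk = min(Cpu, Cpl) = 1.7042

1.7042


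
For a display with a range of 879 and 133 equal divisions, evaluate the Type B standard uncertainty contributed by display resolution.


resolution = range / divisions
resolution = 879 / 133 = 6.6090226
u_res = resolution / (2*sqrt(3))
u_res = 6.6090226 / 3.4641016
u_res = 1.9079

1.9079


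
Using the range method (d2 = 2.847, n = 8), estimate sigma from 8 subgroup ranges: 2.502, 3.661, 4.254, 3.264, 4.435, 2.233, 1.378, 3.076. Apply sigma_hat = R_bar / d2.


R_bar = (2.502 + 3.661 + 4.254 + 3.264 + 4.435 + 2.233 + 1.378 + 3.076) / 8
R_bar = 24.803 / 8 = 3.100375
sigma_hat = R_bar / d2 = 3.100375 / 2.847 = 1.0890

1.0890


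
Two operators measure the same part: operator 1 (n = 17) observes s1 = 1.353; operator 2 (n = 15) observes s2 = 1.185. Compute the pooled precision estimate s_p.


s_p = sqrt(((n1-1)*s1^2 + (n2-1)*s2^2) / (n1+n2-2))
numerator = (17-1)*1.353^2 + (15-1)*1.185^2 = 29.289744 + 19.65915 = 48.948894
denominator = 17 + 15 - 2 = 30
s_p^2 = 48.948894 / 30 = 1.6316298
s_p = sqrt(1.6316298) = 1.2774

1.2774


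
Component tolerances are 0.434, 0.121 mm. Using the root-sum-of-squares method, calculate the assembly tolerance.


RSS = sqrt(0.434^2 + 0.121^2)
= sqrt(0.202997)
= 0.4506

0.4506


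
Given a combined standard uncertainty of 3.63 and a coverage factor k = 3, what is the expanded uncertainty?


U = k * uc
U = 3 * 3.63
U = 10.8900

10.8900


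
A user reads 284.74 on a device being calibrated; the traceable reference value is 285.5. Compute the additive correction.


Correction = standard - reading
= 285.5 - 284.74
= 0.7600

0.7600


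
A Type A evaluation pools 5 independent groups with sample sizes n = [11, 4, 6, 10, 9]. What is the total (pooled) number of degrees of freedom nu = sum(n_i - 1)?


nu = sum_i (n_i - 1)
nu = ((11 - 1) + (4 - 1) + (6 - 1) + (10 - 1) + (9 - 1))
nu = 10 + 3 + 5 + 9 + 8
nu = 35

35


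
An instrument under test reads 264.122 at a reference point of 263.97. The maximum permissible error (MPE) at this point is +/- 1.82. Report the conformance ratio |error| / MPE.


e = indication - reference = 264.122 - 263.97 = 0.1520
|e| = 0.1520
ratio = |e| / MPE = 0.1520 / 1.82
ratio = 0.0835

0.0835


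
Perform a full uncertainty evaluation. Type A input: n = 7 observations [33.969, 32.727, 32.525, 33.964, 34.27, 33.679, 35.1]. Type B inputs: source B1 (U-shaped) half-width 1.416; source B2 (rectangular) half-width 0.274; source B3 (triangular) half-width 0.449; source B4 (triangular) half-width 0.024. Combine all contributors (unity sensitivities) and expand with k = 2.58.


mean = (33.969 + 32.727 + 32.525 + 33.964 + 34.27 + 33.679 + 35.1) / 7 = 33.74771429
s = sqrt(sum((x - mean)^2)/(n-1)) = 0.88870837
u_A = s / sqrt(n) = 0.88870837 / sqrt(7) = 0.33590019
u_B1 = 1.416 / sqrt(2) = 1.0012632
u_B2 = 0.274 / sqrt(3) = 0.15819397
u_B3 = 0.449 / sqrt(6) = 0.18330348
u_B4 = 0.024 / sqrt(6) = 0.009797959
uc = sqrt(0.33590019^2 + 1.0012632^2 + 0.15819397^2 + 0.18330348^2 + 0.009797959^2) = 1.083549
U = k * uc = 2.58 * 1.083549
U = 2.7956

2.7956


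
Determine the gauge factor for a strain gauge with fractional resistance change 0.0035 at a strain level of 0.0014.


GF = (dR/R) / epsilon
= 0.0035 / 0.0014
= 2.5000

2.5000


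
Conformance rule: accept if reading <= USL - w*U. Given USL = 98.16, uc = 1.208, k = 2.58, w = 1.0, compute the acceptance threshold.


U = k * uc = 2.58 * 1.208 = 3.11664
guard band g = w * U = 1.0 * 3.11664 = 3.11664
AL = USL - g = 98.16 - 3.11664
AL = 95.0434

95.0434


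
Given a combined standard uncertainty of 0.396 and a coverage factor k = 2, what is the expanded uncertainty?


U = k * uc
U = 2 * 0.396
U = 0.7920

0.7920


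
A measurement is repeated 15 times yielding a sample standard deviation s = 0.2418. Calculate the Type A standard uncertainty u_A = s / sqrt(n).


u_A = s / sqrt(n)
u_A = 0.2418 / sqrt(15)
u_A = 0.2418 / 3.8729833
u_A = 0.0624

0.0624


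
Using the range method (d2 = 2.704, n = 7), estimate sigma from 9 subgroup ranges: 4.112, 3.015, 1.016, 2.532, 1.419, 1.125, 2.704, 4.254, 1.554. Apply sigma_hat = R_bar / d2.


R_bar = (4.112 + 3.015 + 1.016 + 2.532 + 1.419 + 1.125 + 2.704 + 4.254 + 1.554) / 9
R_bar = 21.731 / 9 = 2.4145556
sigma_hat = R_bar / d2 = 2.4145556 / 2.704 = 0.8930

0.8930


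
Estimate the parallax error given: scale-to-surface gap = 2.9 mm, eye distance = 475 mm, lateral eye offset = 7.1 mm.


error = h * offset / d
= 2.9 * 7.1 / 475
= 0.0433

0.0433


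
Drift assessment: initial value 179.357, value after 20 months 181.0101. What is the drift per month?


rate = (v2 - v1) / months
= (181.0101 - 179.357) / 20
= 1.6531 / 20
= 0.0827

0.0827


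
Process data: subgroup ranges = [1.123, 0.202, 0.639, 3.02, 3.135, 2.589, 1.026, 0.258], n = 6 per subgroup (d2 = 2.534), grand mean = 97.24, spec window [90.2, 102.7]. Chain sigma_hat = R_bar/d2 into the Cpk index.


R_bar = (1.123 + 0.202 + 0.639 + 3.02 + 3.135 + 2.589 + 1.026 + 0.258) / 8 = 1.499
sigma = R_bar / d2 = 1.499 / 2.534 = 0.59155485
Cp = (USL - LSL)/(6*sigma) = (102.7 - 90.2)/(6*0.59155485) = 3.5218
Cpu = (102.7 - 97.24)/(3*0.59155485) = 3.0766
Cpl = (97.24 - 90.2)/(3*0.59155485) = 3.9669
Cpk = min(Cpu, Cpl) = 3.0766

3.0766


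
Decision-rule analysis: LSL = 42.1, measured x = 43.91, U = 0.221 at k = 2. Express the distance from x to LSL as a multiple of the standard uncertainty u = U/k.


u = U / k = 0.221 / 2 = 0.1105
margin = |LSL - x| = |42.1 - 43.91| = 1.81
z = margin / u = 1.81 / 0.1105
z = 16.3801

16.3801


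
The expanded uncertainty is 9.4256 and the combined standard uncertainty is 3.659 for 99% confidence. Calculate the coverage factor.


k = U / uc
k = 9.4256 / 3.659
k = 2.576

2.576


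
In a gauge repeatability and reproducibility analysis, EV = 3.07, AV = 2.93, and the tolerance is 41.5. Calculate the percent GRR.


GRR = sqrt(EV^2 + AV^2) = sqrt(3.07^2 + 2.93^2) = 4.2437955
%GRR = GRR / tol * 100 = 4.2437955 / 41.5 * 100
%GRR = 10.2260

10.2260


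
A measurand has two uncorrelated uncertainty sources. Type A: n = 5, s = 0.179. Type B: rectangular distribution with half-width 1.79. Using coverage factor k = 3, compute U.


u_A = s / sqrt(n) = 0.179 / sqrt(5) = 0.080051234
u_B = half_width / sqrt(3) = 1.79 / sqrt(3) = 1.033457
uc = sqrt(u_A^2 + u_B^2) = sqrt(0.080051234^2 + 1.033457^2) = 1.0365527
U = k * uc = 3 * 1.0365527
U = 3.1097

3.1097


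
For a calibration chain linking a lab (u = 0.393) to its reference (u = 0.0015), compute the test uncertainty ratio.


TUR = u_lab / u_ref
= 0.393 / 0.0015
= 262.0000

262.0000


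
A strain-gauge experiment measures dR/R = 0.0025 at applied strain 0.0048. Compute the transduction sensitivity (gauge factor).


GF = (dR/R) / epsilon
= 0.0025 / 0.0048
= 0.5208

0.5208


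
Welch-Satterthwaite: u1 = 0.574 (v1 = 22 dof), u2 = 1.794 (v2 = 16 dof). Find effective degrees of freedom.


uc = sqrt(u1^2 + u2^2) = sqrt(0.574^2 + 1.794^2) = 1.8835902
v_eff = uc^4 / (u1^4/v1 + u2^4/v2)
= 1.8835902^4 / (0.574^4/22 + 1.794^4/16)
= 12.58768 / 0.65232994
v_eff = 19.2965

19.2965


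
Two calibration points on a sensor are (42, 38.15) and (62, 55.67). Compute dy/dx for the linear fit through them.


slope = (y2 - y1) / (x2 - x1)
= (55.67 - 38.15) / (62 - 42)
= 17.5200 / 20
= 0.8760

0.8760


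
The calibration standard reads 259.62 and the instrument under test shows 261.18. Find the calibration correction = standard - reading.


Correction = standard - reading
= 259.62 - 261.18
= -1.5600

-1.5600


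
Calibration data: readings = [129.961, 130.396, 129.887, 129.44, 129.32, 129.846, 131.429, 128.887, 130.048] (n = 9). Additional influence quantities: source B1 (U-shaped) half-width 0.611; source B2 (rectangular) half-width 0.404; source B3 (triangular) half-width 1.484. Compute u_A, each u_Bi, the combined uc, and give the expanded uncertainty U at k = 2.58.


mean = (129.961 + 130.396 + 129.887 + 129.44 + 129.32 + 129.846 + 131.429 + 128.887 + 130.048) / 9 = 129.9126667
s = sqrt(sum((x - mean)^2)/(n-1)) = 0.72329904
u_A = s / sqrt(n) = 0.72329904 / sqrt(9) = 0.24109968
u_B1 = 0.611 / sqrt(2) = 0.43204224
u_B2 = 0.404 / sqrt(3) = 0.23324951
u_B3 = 1.484 / sqrt(6) = 0.60584046
uc = sqrt(0.24109968^2 + 0.43204224^2 + 0.23324951^2 + 0.60584046^2) = 0.81623376
U = k * uc = 2.58 * 0.81623376
U = 2.1059

2.1059


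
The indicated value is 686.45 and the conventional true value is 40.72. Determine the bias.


Systematic error = measured - true
= 686.45 - 40.72
= 645.7300

645.7300


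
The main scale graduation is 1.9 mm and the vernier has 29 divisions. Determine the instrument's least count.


LC = MSD / n_div
= 1.9 / 29
= 0.0655

0.0655


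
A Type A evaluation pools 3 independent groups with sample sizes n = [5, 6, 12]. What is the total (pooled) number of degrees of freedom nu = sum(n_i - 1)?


nu = sum_i (n_i - 1)
nu = ((5 - 1) + (6 - 1) + (12 - 1))
nu = 4 + 5 + 11
nu = 20

20


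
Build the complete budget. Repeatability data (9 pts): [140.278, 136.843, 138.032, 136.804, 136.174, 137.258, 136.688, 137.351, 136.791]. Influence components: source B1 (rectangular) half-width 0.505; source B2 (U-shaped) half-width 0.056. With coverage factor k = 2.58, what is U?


mean = (140.278 + 136.843 + 138.032 + 136.804 + 136.174 + 137.258 + 136.688 + 137.351 + 136.791) / 9 = 137.3576667
s = sqrt(sum((x - mean)^2)/(n-1)) = 1.2111518
u_A = s / sqrt(n) = 1.2111518 / sqrt(9) = 0.40371727
u_B1 = 0.505 / sqrt(3) = 0.29156189
u_B2 = 0.056 / sqrt(2) = 0.03959798
uc = sqrt(0.40371727^2 + 0.29156189^2 + 0.03959798^2) = 0.49956378
U = k * uc = 2.58 * 0.49956378
U = 1.2889

1.2889


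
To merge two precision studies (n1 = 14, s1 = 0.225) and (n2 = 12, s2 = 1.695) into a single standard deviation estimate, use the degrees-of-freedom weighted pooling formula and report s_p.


s_p = sqrt(((n1-1)*s1^2 + (n2-1)*s2^2) / (n1+n2-2))
numerator = (14-1)*0.225^2 + (12-1)*1.695^2 = 0.658125 + 31.603275 = 32.2614
denominator = 14 + 12 - 2 = 24
s_p^2 = 32.2614 / 24 = 1.344225
s_p = sqrt(1.344225) = 1.1594

1.1594


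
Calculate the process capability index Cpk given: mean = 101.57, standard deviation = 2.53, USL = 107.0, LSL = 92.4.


Cpu = (USL - mean) / (3*sigma) = (107.0 - 101.57) / (3*2.53) = 0.7154
Cpl = (mean - LSL) / (3*sigma) = (101.57 - 92.4) / (3*2.53) = 1.2082
Cpk = min(Cpu, Cpl) = 0.7154

0.7154


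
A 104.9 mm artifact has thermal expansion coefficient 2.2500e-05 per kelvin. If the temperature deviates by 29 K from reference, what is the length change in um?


dL = L * alpha * dT
= 104.9 * 2.2500e-05 * 29
= 0.0684473 mm
dL_um = 0.0684473 * 1000 = 68.4473 um

68.4473


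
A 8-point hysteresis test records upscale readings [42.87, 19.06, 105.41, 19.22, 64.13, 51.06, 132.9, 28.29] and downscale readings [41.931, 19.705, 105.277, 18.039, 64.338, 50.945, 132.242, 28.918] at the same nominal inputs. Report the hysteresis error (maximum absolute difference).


|42.87 - 41.931| = 0.9390
|19.06 - 19.705| = 0.6450
|105.41 - 105.277| = 0.1330
|19.22 - 18.039| = 1.1810
|64.13 - 64.338| = 0.2080
|51.06 - 50.945| = 0.1150
|132.9 - 132.242| = 0.6580
|28.29 - 28.918| = 0.6280
hysteresis = max(diffs) = 1.1810

1.1810


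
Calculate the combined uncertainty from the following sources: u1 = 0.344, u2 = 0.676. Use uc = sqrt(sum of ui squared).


uc = sqrt(0.344^2 + 0.676^2)
uc = sqrt(0.575312)
uc = 0.7585

0.7585


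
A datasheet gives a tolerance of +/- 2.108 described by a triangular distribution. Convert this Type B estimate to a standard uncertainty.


u_B = half_width / sqrt(6)
u_B = 2.108 / 2.4494897
u_B = 0.8606

0.8606


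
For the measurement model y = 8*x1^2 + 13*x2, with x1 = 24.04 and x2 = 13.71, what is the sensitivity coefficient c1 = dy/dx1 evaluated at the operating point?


y = 8*x1^2 + 13*x2
dy/dx1 = 2*8*x1
Evaluate at x1 = 24.04: c1 = 16 * 24.04
c1 = 384.6400

384.6400


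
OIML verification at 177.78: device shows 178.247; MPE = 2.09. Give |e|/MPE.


e = indication - reference = 178.247 - 177.78 = 0.4670
|e| = 0.4670
ratio = |e| / MPE = 0.4670 / 2.09
ratio = 0.2234

0.2234


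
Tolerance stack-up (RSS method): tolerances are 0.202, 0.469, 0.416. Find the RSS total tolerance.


RSS = sqrt(0.202^2 + 0.469^2 + 0.416^2)
= sqrt(0.433821)
= 0.6587

0.6587


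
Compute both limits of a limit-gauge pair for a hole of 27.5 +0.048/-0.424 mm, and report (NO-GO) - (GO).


GO = nominal - lower_tol (smallest hole = maximum material condition)
GO = 27.5 - 0.424 = 27.076
NO-GO = nominal + upper_tol (largest hole = least material condition)
NO-GO = 27.5 + 0.048 = 27.548
spread = NO-GO - GO = 27.548 - 27.076 = 0.4720

0.4720


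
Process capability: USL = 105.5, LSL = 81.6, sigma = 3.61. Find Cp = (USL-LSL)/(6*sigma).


Cp = (USL - LSL) / (6 * sigma)
= (105.5 - 81.6) / (6 * 3.61)
= 23.9000 / 21.6600
= 1.1034

1.1034


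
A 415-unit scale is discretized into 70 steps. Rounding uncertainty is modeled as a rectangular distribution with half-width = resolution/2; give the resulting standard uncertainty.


resolution = range / divisions
resolution = 415 / 70 = 5.9285714
u_res = resolution / (2*sqrt(3))
u_res = 5.9285714 / 3.4641016
u_res = 1.7114

1.7114


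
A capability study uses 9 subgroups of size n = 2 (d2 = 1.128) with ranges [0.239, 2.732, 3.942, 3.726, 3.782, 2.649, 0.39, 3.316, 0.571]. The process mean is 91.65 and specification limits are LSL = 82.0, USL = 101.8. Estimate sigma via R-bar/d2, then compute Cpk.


R_bar = (0.239 + 2.732 + 3.942 + 3.726 + 3.782 + 2.649 + 0.39 + 3.316 + 0.571) / 9 = 2.3718889
sigma = R_bar / d2 = 2.3718889 / 1.128 = 2.1027384
Cp = (USL - LSL)/(6*sigma) = (101.8 - 82.0)/(6*2.1027384) = 1.5694
Cpu = (101.8 - 91.65)/(3*2.1027384) = 1.6090
Cpl = (91.65 - 82.0)/(3*2.1027384) = 1.5298
Cpk = min(Cpu, Cpl) = 1.5298

1.5298


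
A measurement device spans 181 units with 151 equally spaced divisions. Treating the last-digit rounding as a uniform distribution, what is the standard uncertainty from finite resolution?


resolution = range / divisions
resolution = 181 / 151 = 1.1986755
u_res = resolution / (2*sqrt(3))
u_res = 1.1986755 / 3.4641016
u_res = 0.3460

0.3460


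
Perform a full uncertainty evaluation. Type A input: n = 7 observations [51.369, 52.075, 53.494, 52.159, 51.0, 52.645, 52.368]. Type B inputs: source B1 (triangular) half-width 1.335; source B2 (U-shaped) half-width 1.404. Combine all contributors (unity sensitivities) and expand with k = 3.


mean = (51.369 + 52.075 + 53.494 + 52.159 + 51.0 + 52.645 + 52.368) / 7 = 52.15857143
s = sqrt(sum((x - mean)^2)/(n-1)) = 0.82021722
u_A = s / sqrt(n) = 0.82021722 / sqrt(7) = 0.31001297
u_B1 = 1.335 / sqrt(6) = 0.54501147
u_B2 = 1.404 / sqrt(2) = 0.99277792
uc = sqrt(0.31001297^2 + 0.54501147^2 + 0.99277792^2) = 1.1742034
U = k * uc = 3 * 1.1742034
U = 3.5226

3.5226


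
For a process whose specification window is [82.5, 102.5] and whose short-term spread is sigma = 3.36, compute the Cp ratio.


Cp = (USL - LSL) / (6 * sigma)
= (102.5 - 82.5) / (6 * 3.36)
= 20.0000 / 20.1600
= 0.9921

0.9921


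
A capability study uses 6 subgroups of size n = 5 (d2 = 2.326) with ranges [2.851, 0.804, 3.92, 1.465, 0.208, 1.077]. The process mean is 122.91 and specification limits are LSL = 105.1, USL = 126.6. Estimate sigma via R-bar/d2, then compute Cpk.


R_bar = (2.851 + 0.804 + 3.92 + 1.465 + 0.208 + 1.077) / 6 = 1.7208333
sigma = R_bar / d2 = 1.7208333 / 2.326 = 0.73982515
Cp = (USL - LSL)/(6*sigma) = (126.6 - 105.1)/(6*0.73982515) = 4.8435
Cpu = (126.6 - 122.91)/(3*0.73982515) = 1.6626
Cpl = (122.91 - 105.1)/(3*0.73982515) = 8.0244
Cpk = min(Cpu, Cpl) = 1.6626

1.6626


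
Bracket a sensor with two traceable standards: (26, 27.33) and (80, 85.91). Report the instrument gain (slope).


slope = (y2 - y1) / (x2 - x1)
= (85.91 - 27.33) / (80 - 26)
= 58.5800 / 54
= 1.0848

1.0848


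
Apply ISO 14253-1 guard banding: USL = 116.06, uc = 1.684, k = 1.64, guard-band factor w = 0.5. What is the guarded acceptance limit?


U = k * uc = 1.64 * 1.684 = 2.76176
guard band g = w * U = 0.5 * 2.76176 = 1.38088
AL = USL - g = 116.06 - 1.38088
AL = 114.6791

114.6791


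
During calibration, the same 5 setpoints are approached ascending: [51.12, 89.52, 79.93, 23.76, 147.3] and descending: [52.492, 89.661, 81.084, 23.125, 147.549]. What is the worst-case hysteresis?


|51.12 - 52.492| = 1.3720
|89.52 - 89.661| = 0.1410
|79.93 - 81.084| = 1.1540
|23.76 - 23.125| = 0.6350
|147.3 - 147.549| = 0.2490
hysteresis = max(diffs) = 1.3720

1.3720


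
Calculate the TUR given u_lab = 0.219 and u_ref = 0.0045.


TUR = u_lab / u_ref
= 0.219 / 0.0045
= 48.6667

48.6667


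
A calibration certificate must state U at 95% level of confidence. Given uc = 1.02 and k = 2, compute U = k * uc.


U = k * uc
U = 2 * 1.02
U = 2.0400

2.0400


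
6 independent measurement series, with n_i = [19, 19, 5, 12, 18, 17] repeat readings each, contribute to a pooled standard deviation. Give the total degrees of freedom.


nu = sum_i (n_i - 1)
nu = ((19 - 1) + (19 - 1) + (5 - 1) + (12 - 1) + (18 - 1) + (17 - 1))
nu = 18 + 18 + 4 + 11 + 17 + 16
nu = 84

84


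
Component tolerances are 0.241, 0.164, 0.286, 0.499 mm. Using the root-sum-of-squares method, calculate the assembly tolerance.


RSS = sqrt(0.241^2 + 0.164^2 + 0.286^2 + 0.499^2)
= sqrt(0.415774)
= 0.6448

0.6448


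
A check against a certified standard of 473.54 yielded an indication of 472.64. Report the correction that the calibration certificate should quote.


Correction = standard - reading
= 473.54 - 472.64
= 0.9000

0.9000


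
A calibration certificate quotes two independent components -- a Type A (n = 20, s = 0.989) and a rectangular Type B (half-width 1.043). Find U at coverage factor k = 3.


u_A = s / sqrt(n) = 0.989 / sqrt(20) = 0.22114712
u_B = half_width / sqrt(3) = 1.043 / sqrt(3) = 0.60217633
uc = sqrt(u_A^2 + u_B^2) = sqrt(0.22114712^2 + 0.60217633^2) = 0.6415001
U = k * uc = 3 * 0.6415001
U = 1.9245

1.9245


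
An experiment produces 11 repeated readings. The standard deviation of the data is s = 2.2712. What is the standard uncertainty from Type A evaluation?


u_A = s / sqrt(n)
u_A = 2.2712 / sqrt(11)
u_A = 2.2712 / 3.3166248
u_A = 0.6848

0.6848


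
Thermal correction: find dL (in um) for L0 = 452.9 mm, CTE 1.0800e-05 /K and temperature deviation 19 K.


dL = L * alpha * dT
= 452.9 * 1.0800e-05 * 19
= 0.0929351 mm
dL_um = 0.0929351 * 1000 = 92.9351 um

92.9351


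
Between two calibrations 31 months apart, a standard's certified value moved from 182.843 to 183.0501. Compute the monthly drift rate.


rate = (v2 - v1) / months
= (183.0501 - 182.843) / 31
= 0.2071 / 31
= 0.0067

0.0067


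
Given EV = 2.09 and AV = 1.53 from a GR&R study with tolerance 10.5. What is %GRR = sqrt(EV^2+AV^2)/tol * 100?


GRR = sqrt(EV^2 + AV^2) = sqrt(2.09^2 + 1.53^2) = 2.5901737
%GRR = GRR / tol * 100 = 2.5901737 / 10.5 * 100
%GRR = 24.6683

24.6683


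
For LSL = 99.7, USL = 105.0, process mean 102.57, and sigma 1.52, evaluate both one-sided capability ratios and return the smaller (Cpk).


Cpu = (USL - mean) / (3*sigma) = (105.0 - 102.57) / (3*1.52) = 0.5329
Cpl = (mean - LSL) / (3*sigma) = (102.57 - 99.7) / (3*1.52) = 0.6294
Cpk = min(Cpu, Cpl) = 0.5329

0.5329


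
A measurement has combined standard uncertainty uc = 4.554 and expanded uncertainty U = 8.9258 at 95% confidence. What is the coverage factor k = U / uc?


k = U / uc
k = 8.9258 / 4.554
k = 1.96

1.96


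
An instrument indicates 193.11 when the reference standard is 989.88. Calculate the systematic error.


Systematic error = measured - true
= 193.11 - 989.88
= -796.7700

-796.7700


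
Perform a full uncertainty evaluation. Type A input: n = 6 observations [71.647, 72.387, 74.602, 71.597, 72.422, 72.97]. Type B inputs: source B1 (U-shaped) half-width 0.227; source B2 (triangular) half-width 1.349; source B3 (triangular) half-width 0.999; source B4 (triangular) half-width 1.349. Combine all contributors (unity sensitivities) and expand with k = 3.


mean = (71.647 + 72.387 + 74.602 + 71.597 + 72.422 + 72.97) / 6 = 72.60416667
s = sqrt(sum((x - mean)^2)/(n-1)) = 1.107797
u_A = s / sqrt(n) = 1.107797 / sqrt(6) = 0.45225623
u_B1 = 0.227 / sqrt(2) = 0.16051324
u_B2 = 1.349 / sqrt(6) = 0.55072694
u_B3 = 0.999 / sqrt(6) = 0.40784004
u_B4 = 1.349 / sqrt(6) = 0.55072694
uc = sqrt(0.45225623^2 + 0.16051324^2 + 0.55072694^2 + 0.40784004^2 + 0.55072694^2) = 1.0016157
U = k * uc = 3 * 1.0016157
U = 3.0048

3.0048


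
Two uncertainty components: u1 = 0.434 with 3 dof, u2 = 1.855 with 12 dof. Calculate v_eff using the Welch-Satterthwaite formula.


uc = sqrt(u1^2 + u2^2) = sqrt(0.434^2 + 1.855^2) = 1.9050934
v_eff = uc^4 / (u1^4/v1 + u2^4/v2)
= 1.9050934^4 / (0.434^4/3 + 1.855^4/12)
= 13.172405 / 0.99854708
v_eff = 13.1916

13.1916


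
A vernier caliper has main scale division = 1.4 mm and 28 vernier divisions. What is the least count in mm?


LC = MSD / n_div
= 1.4 / 28
= 0.0500

0.0500


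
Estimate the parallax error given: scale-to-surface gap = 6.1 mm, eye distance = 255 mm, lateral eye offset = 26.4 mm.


error = h * offset / d
= 6.1 * 26.4 / 255
= 0.6315

0.6315


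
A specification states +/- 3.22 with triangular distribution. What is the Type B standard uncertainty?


u_B = half_width / sqrt(6)
u_B = 3.22 / 2.4494897
u_B = 1.3146

1.3146


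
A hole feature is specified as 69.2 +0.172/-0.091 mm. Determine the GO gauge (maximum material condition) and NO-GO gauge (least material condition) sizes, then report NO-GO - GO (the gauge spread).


GO = nominal - lower_tol (smallest hole = maximum material condition)
GO = 69.2 - 0.091 = 69.109
NO-GO = nominal + upper_tol (largest hole = least material condition)
NO-GO = 69.2 + 0.172 = 69.372
spread = NO-GO - GO = 69.372 - 69.109 = 0.2630

0.2630


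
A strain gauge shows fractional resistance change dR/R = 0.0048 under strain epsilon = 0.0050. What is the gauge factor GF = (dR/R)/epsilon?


GF = (dR/R) / epsilon
= 0.0048 / 0.0050
= 0.9600

0.9600


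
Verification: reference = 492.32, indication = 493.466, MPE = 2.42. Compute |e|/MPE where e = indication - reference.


e = indication - reference = 493.466 - 492.32 = 1.1460
|e| = 1.1460
ratio = |e| / MPE = 1.1460 / 2.42
ratio = 0.4736

0.4736


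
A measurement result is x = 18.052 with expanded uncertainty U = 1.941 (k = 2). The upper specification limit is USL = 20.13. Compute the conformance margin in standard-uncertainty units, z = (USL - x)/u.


u = U / k = 1.941 / 2 = 0.9705
margin = |USL - x| = |20.13 - 18.052| = 2.078
z = margin / u = 2.078 / 0.9705
z = 2.1412

2.1412


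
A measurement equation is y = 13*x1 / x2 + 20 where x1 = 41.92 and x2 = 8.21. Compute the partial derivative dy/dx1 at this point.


y = 13*x1 / x2 + 20
dy/dx1 = 13/x2
Evaluate at x2 = 8.21: c1 = 13 / 8.21
c1 = 1.5834

1.5834


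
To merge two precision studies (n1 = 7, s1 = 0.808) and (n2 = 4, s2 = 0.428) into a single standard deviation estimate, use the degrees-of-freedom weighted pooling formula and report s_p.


s_p = sqrt(((n1-1)*s1^2 + (n2-1)*s2^2) / (n1+n2-2))
numerator = (7-1)*0.808^2 + (4-1)*0.428^2 = 3.917184 + 0.549552 = 4.466736
denominator = 7 + 4 - 2 = 9
s_p^2 = 4.466736 / 9 = 0.496304
s_p = sqrt(0.496304) = 0.7045

0.7045


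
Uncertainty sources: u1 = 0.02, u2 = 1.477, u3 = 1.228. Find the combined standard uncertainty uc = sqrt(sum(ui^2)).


uc = sqrt(0.02^2 + 1.477^2 + 1.228^2)
uc = sqrt(3.689913)
uc = 1.9209

1.9209


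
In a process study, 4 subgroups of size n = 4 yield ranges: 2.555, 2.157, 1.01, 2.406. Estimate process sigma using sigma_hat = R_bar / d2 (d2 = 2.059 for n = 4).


R_bar = (2.555 + 2.157 + 1.01 + 2.406) / 4
R_bar = 8.128 / 4 = 2.032
sigma_hat = R_bar / d2 = 2.032 / 2.059 = 0.9869

0.9869


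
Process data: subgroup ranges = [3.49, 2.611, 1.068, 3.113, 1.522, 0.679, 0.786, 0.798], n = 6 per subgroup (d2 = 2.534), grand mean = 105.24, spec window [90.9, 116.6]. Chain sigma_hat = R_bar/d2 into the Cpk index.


R_bar = (3.49 + 2.611 + 1.068 + 3.113 + 1.522 + 0.679 + 0.786 + 0.798) / 8 = 1.758375
sigma = R_bar / d2 = 1.758375 / 2.534 = 0.69391279
Cp = (USL - LSL)/(6*sigma) = (116.6 - 90.9)/(6*0.69391279) = 6.1727
Cpu = (116.6 - 105.24)/(3*0.69391279) = 5.4570
Cpl = (105.24 - 90.9)/(3*0.69391279) = 6.8885
Cpk = min(Cpu, Cpl) = 5.4570

5.4570


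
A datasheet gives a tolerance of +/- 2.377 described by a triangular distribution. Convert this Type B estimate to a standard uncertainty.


u_B = half_width / sqrt(6)
u_B = 2.377 / 2.4494897
u_B = 0.9704

0.9704


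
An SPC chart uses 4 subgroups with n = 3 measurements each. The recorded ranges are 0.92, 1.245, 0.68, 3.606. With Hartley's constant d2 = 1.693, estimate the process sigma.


R_bar = (0.92 + 1.245 + 0.68 + 3.606) / 4
R_bar = 6.451 / 4 = 1.61275
sigma_hat = R_bar / d2 = 1.61275 / 1.693 = 0.9526

0.9526


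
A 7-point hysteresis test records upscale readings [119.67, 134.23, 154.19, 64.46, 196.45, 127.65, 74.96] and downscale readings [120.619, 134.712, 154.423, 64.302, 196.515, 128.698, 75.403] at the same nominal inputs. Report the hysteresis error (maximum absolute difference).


|119.67 - 120.619| = 0.9490
|134.23 - 134.712| = 0.4820
|154.19 - 154.423| = 0.2330
|64.46 - 64.302| = 0.1580
|196.45 - 196.515| = 0.0650
|127.65 - 128.698| = 1.0480
|74.96 - 75.403| = 0.4430
hysteresis = max(diffs) = 1.0480

1.0480


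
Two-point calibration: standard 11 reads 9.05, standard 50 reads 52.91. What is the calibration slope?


slope = (y2 - y1) / (x2 - x1)
= (52.91 - 9.05) / (50 - 11)
= 43.8600 / 39
= 1.1246

1.1246


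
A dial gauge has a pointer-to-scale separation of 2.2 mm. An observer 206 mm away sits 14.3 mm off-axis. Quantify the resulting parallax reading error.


error = h * offset / d
= 2.2 * 14.3 / 206
= 0.1527

0.1527


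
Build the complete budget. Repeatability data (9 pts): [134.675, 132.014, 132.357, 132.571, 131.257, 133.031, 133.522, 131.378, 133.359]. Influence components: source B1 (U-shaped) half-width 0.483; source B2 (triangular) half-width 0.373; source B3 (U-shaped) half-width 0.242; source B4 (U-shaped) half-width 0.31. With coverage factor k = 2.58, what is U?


mean = (134.675 + 132.014 + 132.357 + 132.571 + 131.257 + 133.031 + 133.522 + 131.378 + 133.359) / 9 = 132.6848889
s = sqrt(sum((x - mean)^2)/(n-1)) = 1.0927554
u_A = s / sqrt(n) = 1.0927554 / sqrt(9) = 0.3642518
u_B1 = 0.483 / sqrt(2) = 0.34153258
u_B2 = 0.373 / sqrt(6) = 0.15227661
u_B3 = 0.242 / sqrt(2) = 0.17111984
u_B4 = 0.31 / sqrt(2) = 0.2192031
uc = sqrt(0.3642518^2 + 0.34153258^2 + 0.15227661^2 + 0.17111984^2 + 0.2192031^2) = 0.59147615
U = k * uc = 2.58 * 0.59147615
U = 1.5260

1.5260


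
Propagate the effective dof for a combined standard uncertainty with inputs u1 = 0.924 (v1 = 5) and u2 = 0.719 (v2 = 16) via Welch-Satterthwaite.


uc = sqrt(u1^2 + u2^2) = sqrt(0.924^2 + 0.719^2) = 1.1707848
v_eff = uc^4 / (u1^4/v1 + u2^4/v2)
= 1.1707848^4 / (0.924^4/5 + 0.719^4/16)
= 1.8789201 / 0.16248973
v_eff = 11.5633

11.5633


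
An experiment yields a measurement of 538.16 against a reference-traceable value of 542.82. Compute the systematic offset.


Systematic error = measured - true
= 538.16 - 542.82
= -4.6600

-4.6600


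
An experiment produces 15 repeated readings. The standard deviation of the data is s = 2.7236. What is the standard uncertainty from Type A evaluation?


u_A = s / sqrt(n)
u_A = 2.7236 / sqrt(15)
u_A = 2.7236 / 3.8729833
u_A = 0.7032

0.7032


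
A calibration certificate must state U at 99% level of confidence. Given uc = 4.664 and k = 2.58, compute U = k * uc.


U = k * uc
U = 2.58 * 4.664
U = 12.0331

12.0331


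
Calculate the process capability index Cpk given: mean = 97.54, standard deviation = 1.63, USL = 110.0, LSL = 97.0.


Cpu = (USL - mean) / (3*sigma) = (110.0 - 97.54) / (3*1.63) = 2.5481
Cpl = (mean - LSL) / (3*sigma) = (97.54 - 97.0) / (3*1.63) = 0.1104
Cpk = min(Cpu, Cpl) = 0.1104

0.1104


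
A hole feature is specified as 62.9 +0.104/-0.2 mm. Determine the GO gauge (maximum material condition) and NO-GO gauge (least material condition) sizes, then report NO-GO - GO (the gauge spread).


GO = nominal - lower_tol (smallest hole = maximum material condition)
GO = 62.9 - 0.2 = 62.7
NO-GO = nominal + upper_tol (largest hole = least material condition)
NO-GO = 62.9 + 0.104 = 63.004
spread = NO-GO - GO = 63.004 - 62.7 = 0.3040

0.3040


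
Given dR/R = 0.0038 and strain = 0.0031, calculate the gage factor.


GF = (dR/R) / epsilon
= 0.0038 / 0.0031
= 1.2258

1.2258


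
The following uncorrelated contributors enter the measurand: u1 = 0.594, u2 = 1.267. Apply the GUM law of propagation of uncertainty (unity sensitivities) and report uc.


uc = sqrt(0.594^2 + 1.267^2)
uc = sqrt(1.958125)
uc = 1.3993

1.3993


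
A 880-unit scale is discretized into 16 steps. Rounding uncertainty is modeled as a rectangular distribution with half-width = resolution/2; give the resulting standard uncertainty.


resolution = range / divisions
resolution = 880 / 16 = 55
u_res = resolution / (2*sqrt(3))
u_res = 55 / 3.4641016
u_res = 15.8771

15.8771


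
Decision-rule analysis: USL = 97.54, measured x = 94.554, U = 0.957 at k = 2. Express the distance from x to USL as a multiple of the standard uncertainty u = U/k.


u = U / k = 0.957 / 2 = 0.4785
margin = |USL - x| = |97.54 - 94.554| = 2.986
z = margin / u = 2.986 / 0.4785
z = 6.2403

6.2403


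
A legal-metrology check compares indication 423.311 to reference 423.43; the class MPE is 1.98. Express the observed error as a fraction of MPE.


e = indication - reference = 423.311 - 423.43 = -0.1190
|e| = 0.1190
ratio = |e| / MPE = 0.1190 / 1.98
ratio = 0.0601

0.0601


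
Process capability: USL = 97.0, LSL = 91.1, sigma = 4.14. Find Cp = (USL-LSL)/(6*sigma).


Cp = (USL - LSL) / (6 * sigma)
= (97.0 - 91.1) / (6 * 4.14)
= 5.9000 / 24.8400
= 0.2375

0.2375


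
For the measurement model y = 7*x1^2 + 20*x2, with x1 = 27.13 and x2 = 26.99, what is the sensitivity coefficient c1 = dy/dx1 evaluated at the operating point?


y = 7*x1^2 + 20*x2
dy/dx1 = 2*7*x1
Evaluate at x1 = 27.13: c1 = 14 * 27.13
c1 = 379.8200

379.8200


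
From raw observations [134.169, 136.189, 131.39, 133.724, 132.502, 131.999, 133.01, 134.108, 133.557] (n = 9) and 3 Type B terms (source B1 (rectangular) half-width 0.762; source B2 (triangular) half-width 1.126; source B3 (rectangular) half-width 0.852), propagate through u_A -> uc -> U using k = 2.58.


mean = (134.169 + 136.189 + 131.39 + 133.724 + 132.502 + 131.999 + 133.01 + 134.108 + 133.557) / 9 = 133.4053333
s = sqrt(sum((x - mean)^2)/(n-1)) = 1.4125296
u_A = s / sqrt(n) = 1.4125296 / sqrt(9) = 0.4708432
u_B1 = 0.762 / sqrt(3) = 0.43994091
u_B2 = 1.126 / sqrt(6) = 0.45968758
u_B3 = 0.852 / sqrt(3) = 0.49190243
uc = sqrt(0.4708432^2 + 0.43994091^2 + 0.45968758^2 + 0.49190243^2) = 0.93194527
U = k * uc = 2.58 * 0.93194527
U = 2.4044

2.4044


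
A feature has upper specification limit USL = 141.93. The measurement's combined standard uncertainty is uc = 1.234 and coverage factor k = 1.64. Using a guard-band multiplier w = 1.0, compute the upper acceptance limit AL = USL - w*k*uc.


U = k * uc = 1.64 * 1.234 = 2.02376
guard band g = w * U = 1.0 * 2.02376 = 2.02376
AL = USL - g = 141.93 - 2.02376
AL = 139.9062

139.9062


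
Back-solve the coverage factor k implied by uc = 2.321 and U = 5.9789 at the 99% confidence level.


k = U / uc
k = 5.9789 / 2.321
k = 2.576

2.576


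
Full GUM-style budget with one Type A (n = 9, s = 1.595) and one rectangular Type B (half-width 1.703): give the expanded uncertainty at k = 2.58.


u_A = s / sqrt(n) = 1.595 / sqrt(9) = 0.53166667
u_B = half_width / sqrt(3) = 1.703 / sqrt(3) = 0.98322751
uc = sqrt(u_A^2 + u_B^2) = sqrt(0.53166667^2 + 0.98322751^2) = 1.1177682
U = k * uc = 2.58 * 1.1177682
U = 2.8838

2.8838


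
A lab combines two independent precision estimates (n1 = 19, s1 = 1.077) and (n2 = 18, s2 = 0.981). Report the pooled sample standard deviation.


s_p = sqrt(((n1-1)*s1^2 + (n2-1)*s2^2) / (n1+n2-2))
numerator = (19-1)*1.077^2 + (18-1)*0.981^2 = 20.878722 + 16.360137 = 37.238859
denominator = 19 + 18 - 2 = 35
s_p^2 = 37.238859 / 35 = 1.0639674
s_p = sqrt(1.0639674) = 1.0315

1.0315


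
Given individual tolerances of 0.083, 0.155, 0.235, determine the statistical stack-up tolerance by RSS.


RSS = sqrt(0.083^2 + 0.155^2 + 0.235^2)
= sqrt(0.086139)
= 0.2935

0.2935


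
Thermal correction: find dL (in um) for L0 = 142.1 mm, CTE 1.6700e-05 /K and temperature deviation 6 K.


dL = L * alpha * dT
= 142.1 * 1.6700e-05 * 6
= 0.0142384 mm
dL_um = 0.0142384 * 1000 = 14.2384 um

14.2384
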